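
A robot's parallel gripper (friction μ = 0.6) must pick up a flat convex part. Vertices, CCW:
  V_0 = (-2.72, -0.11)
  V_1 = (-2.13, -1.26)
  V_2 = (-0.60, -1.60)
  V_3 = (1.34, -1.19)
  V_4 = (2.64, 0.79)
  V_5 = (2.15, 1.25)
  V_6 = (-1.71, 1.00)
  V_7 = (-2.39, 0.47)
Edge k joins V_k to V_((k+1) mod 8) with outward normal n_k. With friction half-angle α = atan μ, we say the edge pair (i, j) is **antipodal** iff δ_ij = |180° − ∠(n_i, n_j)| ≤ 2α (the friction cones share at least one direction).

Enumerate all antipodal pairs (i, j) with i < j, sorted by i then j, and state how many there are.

α = atan 0.6 = 30.96°;  2α = 61.93°
n_0 = (-0.8897, -0.4565)
n_1 = (-0.2169, -0.9762)
n_2 = (+0.2068, -0.9784)
n_3 = (+0.8359, -0.5488)
n_4 = (+0.6844, +0.7291)
n_5 = (-0.0646, +0.9979)
n_6 = (-0.6147, +0.7887)
n_7 = (-0.8692, +0.4945)
  (0,1): δ = 129.69°  ·
  (0,2): δ = 105.23°  ·
  (0,3): δ = 60.45°  ✓
  (0,4): δ = 19.65°  ✓
  (0,5): δ = 66.55°  ·
  (0,6): δ = 100.77°  ·
  (0,7): δ = 123.20°  ·
  (1,2): δ = 155.54°  ·
  (1,3): δ = 110.76°  ·
  (1,4): δ = 30.66°  ✓
  (1,5): δ = 16.23°  ✓
  (1,6): δ = 50.46°  ✓
  (1,7): δ = 72.89°  ·
  (2,3): δ = 135.22°  ·
  (2,4): δ = 55.12°  ✓
  (2,5): δ = 8.23°  ✓
  (2,6): δ = 26.00°  ✓
  (2,7): δ = 48.43°  ✓
  (3,4): δ = 99.90°  ·
  (3,5): δ = 53.01°  ✓
  (3,6): δ = 18.78°  ✓
  (3,7): δ = 3.65°  ✓
  (4,5): δ = 133.10°  ·
  (4,6): δ = 98.88°  ·
  (4,7): δ = 76.45°  ·
  (5,6): δ = 145.77°  ·
  (5,7): δ = 123.34°  ·
  (6,7): δ = 157.57°  ·
antipodal pairs: 12

count = 12; pairs: (0,3), (0,4), (1,4), (1,5), (1,6), (2,4), (2,5), (2,6), (2,7), (3,5), (3,6), (3,7)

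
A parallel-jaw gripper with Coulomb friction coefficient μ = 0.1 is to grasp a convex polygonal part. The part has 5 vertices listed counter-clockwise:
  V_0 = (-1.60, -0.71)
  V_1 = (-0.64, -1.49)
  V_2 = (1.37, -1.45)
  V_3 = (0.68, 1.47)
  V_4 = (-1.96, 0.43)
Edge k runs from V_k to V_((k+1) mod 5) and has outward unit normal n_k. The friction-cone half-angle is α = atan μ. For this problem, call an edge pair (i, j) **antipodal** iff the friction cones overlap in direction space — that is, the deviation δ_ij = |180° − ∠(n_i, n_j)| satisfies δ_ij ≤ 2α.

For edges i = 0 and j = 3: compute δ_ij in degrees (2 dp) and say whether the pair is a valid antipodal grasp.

δ = 60.60°, invalid

α = atan 0.1 = 5.71°;  2α = 11.42°
edge 0: e_0 = (+0.96, -0.78);  n_0 = (-0.6306, -0.7761)
edge 3: e_3 = (-2.64, -1.04);  n_3 = (-0.3665, +0.9304)
∠(n_0, n_3) = 119.40°
δ = |180° − 119.40°| = 60.60°
60.60° > 2α = 11.42°  →  invalid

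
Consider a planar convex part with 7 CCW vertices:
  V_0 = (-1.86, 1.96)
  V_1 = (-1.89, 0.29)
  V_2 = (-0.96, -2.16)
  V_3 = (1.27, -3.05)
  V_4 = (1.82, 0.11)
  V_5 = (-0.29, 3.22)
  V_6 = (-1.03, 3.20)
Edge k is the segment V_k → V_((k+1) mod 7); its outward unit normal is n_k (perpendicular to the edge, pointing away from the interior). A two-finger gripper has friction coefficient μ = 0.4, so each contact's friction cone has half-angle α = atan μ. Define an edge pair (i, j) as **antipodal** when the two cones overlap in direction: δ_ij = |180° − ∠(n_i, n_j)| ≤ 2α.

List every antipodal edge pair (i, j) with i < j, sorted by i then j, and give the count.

α = atan 0.4 = 21.80°;  2α = 43.60°
n_0 = (-0.9998, +0.0180)
n_1 = (-0.9349, -0.3549)
n_2 = (-0.3707, -0.9288)
n_3 = (+0.9852, -0.1715)
n_4 = (+0.8275, +0.5614)
n_5 = (-0.0270, +0.9996)
n_6 = (-0.8310, +0.5562)
  (0,1): δ = 158.18°  ·
  (0,2): δ = 110.73°  ·
  (0,3): δ = 8.84°  ✓
  (0,4): δ = 35.18°  ✓
  (0,5): δ = 92.58°  ·
  (0,6): δ = 147.23°  ·
  (1,2): δ = 132.54°  ·
  (1,3): δ = 30.66°  ✓
  (1,4): δ = 13.37°  ✓
  (1,5): δ = 70.76°  ·
  (1,6): δ = 125.42°  ·
  (2,3): δ = 78.12°  ·
  (2,4): δ = 34.09°  ✓
  (2,5): δ = 23.31°  ✓
  (2,6): δ = 77.96°  ·
  (3,4): δ = 135.97°  ·
  (3,5): δ = 78.58°  ·
  (3,6): δ = 23.92°  ✓
  (4,5): δ = 122.61°  ·
  (4,6): δ = 67.95°  ·
  (5,6): δ = 125.34°  ·
antipodal pairs: 7

count = 7; pairs: (0,3), (0,4), (1,3), (1,4), (2,4), (2,5), (3,6)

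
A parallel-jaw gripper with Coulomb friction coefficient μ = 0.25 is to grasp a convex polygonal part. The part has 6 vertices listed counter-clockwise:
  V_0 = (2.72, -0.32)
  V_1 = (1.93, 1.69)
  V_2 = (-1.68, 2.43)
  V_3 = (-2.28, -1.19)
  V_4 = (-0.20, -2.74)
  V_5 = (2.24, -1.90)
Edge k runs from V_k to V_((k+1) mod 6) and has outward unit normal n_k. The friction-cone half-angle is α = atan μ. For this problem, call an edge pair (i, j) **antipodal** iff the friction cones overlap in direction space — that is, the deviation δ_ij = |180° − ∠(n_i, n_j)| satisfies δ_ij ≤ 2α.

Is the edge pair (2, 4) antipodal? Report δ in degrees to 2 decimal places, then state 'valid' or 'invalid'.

δ = 61.59°, invalid

α = atan 0.25 = 14.04°;  2α = 28.07°
edge 2: e_2 = (-0.60, -3.62);  n_2 = (-0.9865, +0.1635)
edge 4: e_4 = (+2.44, +0.84);  n_4 = (+0.3255, -0.9455)
∠(n_2, n_4) = 118.41°
δ = |180° − 118.41°| = 61.59°
61.59° > 2α = 28.07°  →  invalid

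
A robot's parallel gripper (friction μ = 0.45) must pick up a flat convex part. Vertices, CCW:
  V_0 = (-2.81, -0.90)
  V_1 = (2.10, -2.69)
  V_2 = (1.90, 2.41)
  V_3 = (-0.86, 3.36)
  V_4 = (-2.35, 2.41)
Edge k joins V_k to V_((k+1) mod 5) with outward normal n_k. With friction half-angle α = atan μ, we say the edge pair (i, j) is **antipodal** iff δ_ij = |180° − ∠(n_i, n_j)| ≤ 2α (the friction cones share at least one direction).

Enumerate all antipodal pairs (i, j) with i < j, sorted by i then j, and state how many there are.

α = atan 0.45 = 24.23°;  2α = 48.46°
n_0 = (-0.3425, -0.9395)
n_1 = (+0.9992, +0.0392)
n_2 = (+0.3255, +0.9456)
n_3 = (-0.5376, +0.8432)
n_4 = (-0.9905, +0.1376)
  (0,1): δ = 67.72°  ·
  (0,2): δ = 1.04°  ✓
  (0,3): δ = 52.55°  ·
  (0,4): δ = 102.12°  ·
  (1,2): δ = 111.24°  ·
  (1,3): δ = 59.72°  ·
  (1,4): δ = 10.16°  ✓
  (2,3): δ = 128.49°  ·
  (2,4): δ = 78.92°  ·
  (3,4): δ = 130.43°  ·
antipodal pairs: 2

count = 2; pairs: (0,2), (1,4)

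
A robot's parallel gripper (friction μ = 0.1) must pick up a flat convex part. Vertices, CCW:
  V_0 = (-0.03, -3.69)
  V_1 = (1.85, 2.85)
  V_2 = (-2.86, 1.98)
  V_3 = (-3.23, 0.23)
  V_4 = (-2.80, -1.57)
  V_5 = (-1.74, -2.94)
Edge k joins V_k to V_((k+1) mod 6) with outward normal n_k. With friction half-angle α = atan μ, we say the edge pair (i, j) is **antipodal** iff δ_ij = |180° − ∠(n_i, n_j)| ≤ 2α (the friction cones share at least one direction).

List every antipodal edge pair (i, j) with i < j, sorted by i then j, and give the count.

count = 1; pairs: (0,2)

α = atan 0.1 = 5.71°;  2α = 11.42°
n_0 = (+0.9611, -0.2763)
n_1 = (-0.1816, +0.9834)
n_2 = (-0.9784, +0.2069)
n_3 = (-0.9726, -0.2324)
n_4 = (-0.7909, -0.6119)
n_5 = (-0.4017, -0.9158)
  (0,1): δ = 63.50°  ·
  (0,2): δ = 4.10°  ✓
  (0,3): δ = 29.47°  ·
  (0,4): δ = 53.77°  ·
  (0,5): δ = 82.36°  ·
  (1,2): δ = 112.40°  ·
  (1,3): δ = 87.03°  ·
  (1,4): δ = 62.74°  ·
  (1,5): δ = 34.15°  ·
  (2,3): δ = 154.63°  ·
  (2,4): δ = 130.33°  ·
  (2,5): δ = 101.74°  ·
  (3,4): δ = 155.71°  ·
  (3,5): δ = 127.12°  ·
  (4,5): δ = 151.41°  ·
antipodal pairs: 1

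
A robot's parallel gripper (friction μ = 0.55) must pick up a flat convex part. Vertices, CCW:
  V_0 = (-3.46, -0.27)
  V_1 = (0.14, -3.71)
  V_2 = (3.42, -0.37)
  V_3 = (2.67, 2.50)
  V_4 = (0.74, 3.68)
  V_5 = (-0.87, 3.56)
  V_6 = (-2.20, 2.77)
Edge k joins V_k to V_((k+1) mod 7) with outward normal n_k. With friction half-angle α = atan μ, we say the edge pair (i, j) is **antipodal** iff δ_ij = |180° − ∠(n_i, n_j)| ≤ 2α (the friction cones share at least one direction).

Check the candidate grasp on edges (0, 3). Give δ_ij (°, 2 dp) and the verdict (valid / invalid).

α = atan 0.55 = 28.81°;  2α = 57.62°
edge 0: e_0 = (+3.60, -3.44);  n_0 = (-0.6909, -0.7230)
edge 3: e_3 = (-1.93, +1.18);  n_3 = (+0.5216, +0.8532)
∠(n_0, n_3) = 167.74°
δ = |180° − 167.74°| = 12.26°
12.26° ≤ 2α = 57.62°  →  valid

δ = 12.26°, valid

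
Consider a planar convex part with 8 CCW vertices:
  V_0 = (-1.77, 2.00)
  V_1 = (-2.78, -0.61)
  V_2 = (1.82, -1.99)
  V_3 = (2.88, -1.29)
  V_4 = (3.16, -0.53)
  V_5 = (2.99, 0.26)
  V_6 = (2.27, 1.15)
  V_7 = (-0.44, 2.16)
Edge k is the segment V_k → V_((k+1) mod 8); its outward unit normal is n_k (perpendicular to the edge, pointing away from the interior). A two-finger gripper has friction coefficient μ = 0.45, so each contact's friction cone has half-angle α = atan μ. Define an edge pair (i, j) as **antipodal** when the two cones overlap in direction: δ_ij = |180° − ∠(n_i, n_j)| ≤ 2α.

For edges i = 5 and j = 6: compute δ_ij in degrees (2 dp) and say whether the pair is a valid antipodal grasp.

δ = 149.41°, invalid

α = atan 0.45 = 24.23°;  2α = 48.46°
edge 5: e_5 = (-0.72, +0.89);  n_5 = (+0.7774, +0.6289)
edge 6: e_6 = (-2.71, +1.01);  n_6 = (+0.3492, +0.9370)
∠(n_5, n_6) = 30.59°
δ = |180° − 30.59°| = 149.41°
149.41° > 2α = 48.46°  →  invalid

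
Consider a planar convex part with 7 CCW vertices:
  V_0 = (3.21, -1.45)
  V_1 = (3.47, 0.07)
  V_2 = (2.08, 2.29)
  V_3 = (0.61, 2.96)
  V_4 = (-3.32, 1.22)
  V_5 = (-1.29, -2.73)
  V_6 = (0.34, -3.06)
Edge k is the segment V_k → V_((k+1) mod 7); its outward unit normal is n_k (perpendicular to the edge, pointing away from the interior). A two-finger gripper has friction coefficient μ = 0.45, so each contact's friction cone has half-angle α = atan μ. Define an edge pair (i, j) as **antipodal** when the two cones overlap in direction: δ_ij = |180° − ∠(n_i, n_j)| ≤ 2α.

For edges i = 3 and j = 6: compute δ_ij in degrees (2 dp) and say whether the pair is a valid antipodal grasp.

α = atan 0.45 = 24.23°;  2α = 48.46°
edge 3: e_3 = (-3.93, -1.74);  n_3 = (-0.4048, +0.9144)
edge 6: e_6 = (+2.87, +1.61);  n_6 = (+0.4893, -0.8721)
∠(n_3, n_6) = 174.59°
δ = |180° − 174.59°| = 5.41°
5.41° ≤ 2α = 48.46°  →  valid

δ = 5.41°, valid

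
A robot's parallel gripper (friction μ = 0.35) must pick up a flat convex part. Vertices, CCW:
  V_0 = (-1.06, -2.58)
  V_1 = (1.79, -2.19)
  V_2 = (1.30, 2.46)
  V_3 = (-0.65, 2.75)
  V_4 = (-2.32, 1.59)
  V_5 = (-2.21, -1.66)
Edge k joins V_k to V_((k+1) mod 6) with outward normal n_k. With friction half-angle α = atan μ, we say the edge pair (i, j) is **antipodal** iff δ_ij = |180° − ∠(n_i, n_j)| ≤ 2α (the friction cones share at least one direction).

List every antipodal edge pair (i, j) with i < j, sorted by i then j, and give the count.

α = atan 0.35 = 19.29°;  2α = 38.58°
n_0 = (+0.1356, -0.9908)
n_1 = (+0.9945, +0.1048)
n_2 = (+0.1471, +0.9891)
n_3 = (-0.5705, +0.8213)
n_4 = (-0.9994, -0.0338)
n_5 = (-0.6247, -0.7809)
  (0,1): δ = 91.78°  ·
  (0,2): δ = 16.25°  ✓
  (0,3): δ = 26.99°  ✓
  (0,4): δ = 84.15°  ·
  (0,5): δ = 133.55°  ·
  (1,2): δ = 104.47°  ·
  (1,3): δ = 61.23°  ·
  (1,4): δ = 4.08°  ✓
  (1,5): δ = 45.32°  ·
  (2,3): δ = 136.76°  ·
  (2,4): δ = 79.60°  ·
  (2,5): δ = 30.20°  ✓
  (3,4): δ = 122.85°  ·
  (3,5): δ = 73.44°  ·
  (4,5): δ = 130.60°  ·
antipodal pairs: 4

count = 4; pairs: (0,2), (0,3), (1,4), (2,5)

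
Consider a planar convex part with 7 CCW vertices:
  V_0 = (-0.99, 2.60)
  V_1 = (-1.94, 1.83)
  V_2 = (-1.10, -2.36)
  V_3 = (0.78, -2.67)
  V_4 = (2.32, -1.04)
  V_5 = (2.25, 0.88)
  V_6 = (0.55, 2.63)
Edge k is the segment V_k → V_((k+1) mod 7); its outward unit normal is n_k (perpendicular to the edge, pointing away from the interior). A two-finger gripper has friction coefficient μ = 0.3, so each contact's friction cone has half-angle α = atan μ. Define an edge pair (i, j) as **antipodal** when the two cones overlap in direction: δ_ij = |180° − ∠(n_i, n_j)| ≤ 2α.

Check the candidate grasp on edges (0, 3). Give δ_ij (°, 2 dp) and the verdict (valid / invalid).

α = atan 0.3 = 16.70°;  2α = 33.40°
edge 0: e_0 = (-0.95, -0.77);  n_0 = (-0.6297, +0.7769)
edge 3: e_3 = (+1.54, +1.63);  n_3 = (+0.7269, -0.6868)
∠(n_0, n_3) = 172.40°
δ = |180° − 172.40°| = 7.60°
7.60° ≤ 2α = 33.40°  →  valid

δ = 7.60°, valid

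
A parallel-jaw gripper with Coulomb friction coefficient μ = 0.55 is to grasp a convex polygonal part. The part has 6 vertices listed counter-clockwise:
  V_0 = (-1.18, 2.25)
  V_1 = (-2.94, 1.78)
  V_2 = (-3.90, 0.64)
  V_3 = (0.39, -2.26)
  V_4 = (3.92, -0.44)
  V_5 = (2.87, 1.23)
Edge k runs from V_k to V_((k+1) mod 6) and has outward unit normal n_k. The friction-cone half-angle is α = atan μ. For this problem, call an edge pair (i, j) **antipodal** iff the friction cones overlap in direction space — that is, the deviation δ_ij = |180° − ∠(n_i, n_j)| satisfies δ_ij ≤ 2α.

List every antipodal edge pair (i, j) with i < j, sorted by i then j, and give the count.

count = 6; pairs: (0,2), (0,3), (1,3), (2,4), (2,5), (3,5)

α = atan 0.55 = 28.81°;  2α = 57.62°
n_0 = (-0.2580, +0.9661)
n_1 = (-0.7649, +0.6441)
n_2 = (-0.5600, -0.8285)
n_3 = (+0.4583, -0.8888)
n_4 = (+0.8466, +0.5323)
n_5 = (+0.2442, +0.9697)
  (0,1): δ = 145.05°  ·
  (0,2): δ = 49.01°  ✓
  (0,3): δ = 12.32°  ✓
  (0,4): δ = 107.21°  ·
  (0,5): δ = 150.91°  ·
  (1,2): δ = 83.96°  ·
  (1,3): δ = 22.62°  ✓
  (1,4): δ = 72.26°  ·
  (1,5): δ = 115.96°  ·
  (2,3): δ = 118.67°  ·
  (2,4): δ = 23.78°  ✓
  (2,5): δ = 19.92°  ✓
  (3,4): δ = 85.12°  ·
  (3,5): δ = 41.41°  ✓
  (4,5): δ = 136.30°  ·
antipodal pairs: 6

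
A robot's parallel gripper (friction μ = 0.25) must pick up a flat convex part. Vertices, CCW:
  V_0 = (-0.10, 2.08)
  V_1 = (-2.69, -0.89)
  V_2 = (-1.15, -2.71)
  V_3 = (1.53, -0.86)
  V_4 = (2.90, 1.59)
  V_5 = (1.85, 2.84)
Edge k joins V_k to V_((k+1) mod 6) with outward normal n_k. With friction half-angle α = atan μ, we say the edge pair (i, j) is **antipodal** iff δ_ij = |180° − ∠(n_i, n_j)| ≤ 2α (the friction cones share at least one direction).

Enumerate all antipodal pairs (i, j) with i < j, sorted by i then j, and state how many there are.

α = atan 0.25 = 14.04°;  2α = 28.07°
n_0 = (-0.7537, +0.6572)
n_1 = (-0.7634, -0.6459)
n_2 = (+0.5681, -0.8230)
n_3 = (+0.8728, -0.4881)
n_4 = (+0.7657, +0.6432)
n_5 = (-0.3631, +0.9317)
  (0,1): δ = 98.67°  ·
  (0,2): δ = 14.29°  ✓
  (0,3): δ = 11.88°  ✓
  (0,4): δ = 81.12°  ·
  (0,5): δ = 152.38°  ·
  (1,2): δ = 95.62°  ·
  (1,3): δ = 69.45°  ·
  (1,4): δ = 0.21°  ✓
  (1,5): δ = 71.06°  ·
  (2,3): δ = 153.83°  ·
  (2,4): δ = 84.59°  ·
  (2,5): δ = 13.32°  ✓
  (3,4): δ = 110.76°  ·
  (3,5): δ = 39.49°  ·
  (4,5): δ = 108.74°  ·
antipodal pairs: 4

count = 4; pairs: (0,2), (0,3), (1,4), (2,5)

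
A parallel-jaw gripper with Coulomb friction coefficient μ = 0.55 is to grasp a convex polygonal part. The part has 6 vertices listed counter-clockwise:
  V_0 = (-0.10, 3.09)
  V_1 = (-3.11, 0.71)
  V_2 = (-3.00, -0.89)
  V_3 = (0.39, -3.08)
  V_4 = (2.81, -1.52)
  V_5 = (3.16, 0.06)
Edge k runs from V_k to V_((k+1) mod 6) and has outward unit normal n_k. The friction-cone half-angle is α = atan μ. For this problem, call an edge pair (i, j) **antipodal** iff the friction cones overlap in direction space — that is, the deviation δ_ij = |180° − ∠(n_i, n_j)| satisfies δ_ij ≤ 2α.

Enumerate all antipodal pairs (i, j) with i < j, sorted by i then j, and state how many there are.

α = atan 0.55 = 28.81°;  2α = 57.62°
n_0 = (-0.6202, +0.7844)
n_1 = (-0.9976, -0.0686)
n_2 = (-0.5426, -0.8400)
n_3 = (+0.5418, -0.8405)
n_4 = (+0.9763, -0.2163)
n_5 = (+0.6808, +0.7325)
  (0,1): δ = 124.40°  ·
  (0,2): δ = 71.20°  ·
  (0,3): δ = 5.53°  ✓
  (0,4): δ = 39.18°  ✓
  (0,5): δ = 98.76°  ·
  (1,2): δ = 126.80°  ·
  (1,3): δ = 61.13°  ·
  (1,4): δ = 16.42°  ✓
  (1,5): δ = 43.16°  ✓
  (2,3): δ = 114.33°  ·
  (2,4): δ = 69.63°  ·
  (2,5): δ = 10.04°  ✓
  (3,4): δ = 135.30°  ·
  (3,5): δ = 75.71°  ·
  (4,5): δ = 120.42°  ·
antipodal pairs: 5

count = 5; pairs: (0,3), (0,4), (1,4), (1,5), (2,5)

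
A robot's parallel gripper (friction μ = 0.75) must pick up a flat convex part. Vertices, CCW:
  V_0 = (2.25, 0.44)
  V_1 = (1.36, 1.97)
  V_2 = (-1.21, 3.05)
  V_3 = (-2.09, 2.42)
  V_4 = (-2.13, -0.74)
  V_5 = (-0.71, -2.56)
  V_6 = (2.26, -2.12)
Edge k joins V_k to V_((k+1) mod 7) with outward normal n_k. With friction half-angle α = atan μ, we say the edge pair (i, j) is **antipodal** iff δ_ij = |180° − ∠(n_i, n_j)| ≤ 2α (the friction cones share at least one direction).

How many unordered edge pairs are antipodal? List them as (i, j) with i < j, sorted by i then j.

count = 10; pairs: (0,3), (0,4), (0,5), (1,3), (1,4), (1,5), (2,5), (2,6), (3,6), (4,6)

α = atan 0.75 = 36.87°;  2α = 73.74°
n_0 = (+0.8644, +0.5028)
n_1 = (+0.3874, +0.9219)
n_2 = (-0.5821, +0.8131)
n_3 = (-0.9999, +0.0127)
n_4 = (-0.7884, -0.6151)
n_5 = (+0.1465, -0.9892)
n_6 = (+1.0000, +0.0039)
  (0,1): δ = 142.98°  ·
  (0,2): δ = 84.59°  ·
  (0,3): δ = 30.91°  ✓
  (0,4): δ = 7.78°  ✓
  (0,5): δ = 68.24°  ✓
  (0,6): δ = 150.04°  ·
  (1,2): δ = 121.61°  ·
  (1,3): δ = 67.93°  ✓
  (1,4): δ = 29.24°  ✓
  (1,5): δ = 31.22°  ✓
  (1,6): δ = 113.02°  ·
  (2,3): δ = 126.32°  ·
  (2,4): δ = 87.64°  ·
  (2,5): δ = 27.17°  ✓
  (2,6): δ = 54.62°  ✓
  (3,4): δ = 141.31°  ·
  (3,5): δ = 80.85°  ·
  (3,6): δ = 0.95°  ✓
  (4,5): δ = 119.54°  ·
  (4,6): δ = 37.74°  ✓
  (5,6): δ = 98.20°  ·
antipodal pairs: 10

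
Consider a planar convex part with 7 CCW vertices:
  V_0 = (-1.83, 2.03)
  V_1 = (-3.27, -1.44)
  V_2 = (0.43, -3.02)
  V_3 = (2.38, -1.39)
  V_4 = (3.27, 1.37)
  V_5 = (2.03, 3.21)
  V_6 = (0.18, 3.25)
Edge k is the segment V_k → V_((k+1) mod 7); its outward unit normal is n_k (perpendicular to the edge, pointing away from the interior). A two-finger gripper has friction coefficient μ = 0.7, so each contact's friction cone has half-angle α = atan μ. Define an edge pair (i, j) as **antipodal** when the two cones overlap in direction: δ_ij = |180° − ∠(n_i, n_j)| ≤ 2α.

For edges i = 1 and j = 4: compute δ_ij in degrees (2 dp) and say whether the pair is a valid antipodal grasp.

α = atan 0.7 = 34.99°;  2α = 69.98°
edge 1: e_1 = (+3.70, -1.58);  n_1 = (-0.3927, -0.9197)
edge 4: e_4 = (-1.24, +1.84);  n_4 = (+0.8293, +0.5589)
∠(n_1, n_4) = 147.10°
δ = |180° − 147.10°| = 32.90°
32.90° ≤ 2α = 69.98°  →  valid

δ = 32.90°, valid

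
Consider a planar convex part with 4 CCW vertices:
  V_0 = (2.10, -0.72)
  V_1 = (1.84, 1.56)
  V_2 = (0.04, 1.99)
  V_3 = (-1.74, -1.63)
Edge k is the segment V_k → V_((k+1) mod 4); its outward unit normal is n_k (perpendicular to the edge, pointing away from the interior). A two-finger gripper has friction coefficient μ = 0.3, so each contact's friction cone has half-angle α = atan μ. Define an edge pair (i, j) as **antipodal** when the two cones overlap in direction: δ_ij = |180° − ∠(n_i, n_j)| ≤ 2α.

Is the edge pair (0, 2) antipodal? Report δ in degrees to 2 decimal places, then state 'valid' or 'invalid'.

α = atan 0.3 = 16.70°;  2α = 33.40°
edge 0: e_0 = (-0.26, +2.28);  n_0 = (+0.9936, +0.1133)
edge 2: e_2 = (-1.78, -3.62);  n_2 = (-0.8974, +0.4413)
∠(n_0, n_2) = 147.31°
δ = |180° − 147.31°| = 32.69°
32.69° ≤ 2α = 33.40°  →  valid

δ = 32.69°, valid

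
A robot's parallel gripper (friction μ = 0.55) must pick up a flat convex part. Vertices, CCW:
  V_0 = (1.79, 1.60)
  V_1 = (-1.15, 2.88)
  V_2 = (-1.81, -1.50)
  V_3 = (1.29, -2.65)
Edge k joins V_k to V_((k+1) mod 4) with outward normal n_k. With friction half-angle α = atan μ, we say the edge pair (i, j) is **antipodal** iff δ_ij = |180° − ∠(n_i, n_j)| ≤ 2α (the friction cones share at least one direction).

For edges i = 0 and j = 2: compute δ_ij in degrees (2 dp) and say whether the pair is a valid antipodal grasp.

δ = 3.17°, valid

α = atan 0.55 = 28.81°;  2α = 57.62°
edge 0: e_0 = (-2.94, +1.28);  n_0 = (+0.3992, +0.9169)
edge 2: e_2 = (+3.10, -1.15);  n_2 = (-0.3478, -0.9376)
∠(n_0, n_2) = 176.83°
δ = |180° − 176.83°| = 3.17°
3.17° ≤ 2α = 57.62°  →  valid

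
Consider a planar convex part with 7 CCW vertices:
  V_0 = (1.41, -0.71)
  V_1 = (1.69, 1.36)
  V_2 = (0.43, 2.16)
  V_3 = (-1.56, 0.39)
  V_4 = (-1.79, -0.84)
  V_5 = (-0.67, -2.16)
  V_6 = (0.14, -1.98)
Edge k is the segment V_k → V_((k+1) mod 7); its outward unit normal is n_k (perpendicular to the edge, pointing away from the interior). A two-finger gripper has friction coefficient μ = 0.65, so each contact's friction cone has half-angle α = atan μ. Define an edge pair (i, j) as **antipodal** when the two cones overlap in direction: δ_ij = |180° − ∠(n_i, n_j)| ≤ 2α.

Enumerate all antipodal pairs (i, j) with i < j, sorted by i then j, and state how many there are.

count = 8; pairs: (0,2), (0,3), (0,4), (1,4), (1,5), (2,5), (2,6), (3,6)

α = atan 0.65 = 33.02°;  2α = 66.05°
n_0 = (+0.9910, -0.1340)
n_1 = (+0.5360, +0.8442)
n_2 = (-0.6646, +0.7472)
n_3 = (-0.9830, +0.1838)
n_4 = (-0.7625, -0.6470)
n_5 = (+0.2169, -0.9762)
n_6 = (+0.7071, -0.7071)
  (0,1): δ = 114.71°  ·
  (0,2): δ = 40.65°  ✓
  (0,3): δ = 2.89°  ✓
  (0,4): δ = 48.02°  ✓
  (0,5): δ = 110.23°  ·
  (0,6): δ = 142.70°  ·
  (1,2): δ = 105.94°  ·
  (1,3): δ = 68.18°  ·
  (1,4): δ = 17.27°  ✓
  (1,5): δ = 44.94°  ✓
  (1,6): δ = 77.41°  ·
  (2,3): δ = 142.24°  ·
  (2,4): δ = 91.34°  ·
  (2,5): δ = 29.12°  ✓
  (2,6): δ = 3.35°  ✓
  (3,4): δ = 129.09°  ·
  (3,5): δ = 66.88°  ·
  (3,6): δ = 34.41°  ✓
  (4,5): δ = 117.79°  ·
  (4,6): δ = 85.31°  ·
  (5,6): δ = 147.53°  ·
antipodal pairs: 8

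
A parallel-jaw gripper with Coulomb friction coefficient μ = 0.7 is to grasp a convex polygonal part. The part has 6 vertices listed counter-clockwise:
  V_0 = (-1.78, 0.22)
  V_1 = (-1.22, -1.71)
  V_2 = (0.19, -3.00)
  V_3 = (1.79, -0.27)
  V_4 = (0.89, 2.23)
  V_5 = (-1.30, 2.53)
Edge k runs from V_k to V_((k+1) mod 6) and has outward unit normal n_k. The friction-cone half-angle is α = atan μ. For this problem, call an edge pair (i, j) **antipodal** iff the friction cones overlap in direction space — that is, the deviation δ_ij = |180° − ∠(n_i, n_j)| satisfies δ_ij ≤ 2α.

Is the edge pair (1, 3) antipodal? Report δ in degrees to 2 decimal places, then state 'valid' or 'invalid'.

δ = 27.75°, valid

α = atan 0.7 = 34.99°;  2α = 69.98°
edge 1: e_1 = (+1.41, -1.29);  n_1 = (-0.6750, -0.7378)
edge 3: e_3 = (-0.90, +2.50);  n_3 = (+0.9409, +0.3387)
∠(n_1, n_3) = 152.25°
δ = |180° − 152.25°| = 27.75°
27.75° ≤ 2α = 69.98°  →  valid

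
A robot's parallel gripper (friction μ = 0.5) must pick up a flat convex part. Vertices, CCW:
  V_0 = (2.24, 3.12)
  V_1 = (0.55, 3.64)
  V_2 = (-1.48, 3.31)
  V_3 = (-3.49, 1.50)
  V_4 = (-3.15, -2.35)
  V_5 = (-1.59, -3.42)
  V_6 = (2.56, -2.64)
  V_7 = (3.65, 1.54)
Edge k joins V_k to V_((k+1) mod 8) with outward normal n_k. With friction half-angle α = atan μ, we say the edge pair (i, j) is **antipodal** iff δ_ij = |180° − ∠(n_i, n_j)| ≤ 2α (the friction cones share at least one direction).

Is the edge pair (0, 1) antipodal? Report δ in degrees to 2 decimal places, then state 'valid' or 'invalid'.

α = atan 0.5 = 26.57°;  2α = 53.13°
edge 0: e_0 = (-1.69, +0.52);  n_0 = (+0.2941, +0.9558)
edge 1: e_1 = (-2.03, -0.33);  n_1 = (-0.1605, +0.9870)
∠(n_0, n_1) = 26.34°
δ = |180° − 26.34°| = 153.66°
153.66° > 2α = 53.13°  →  invalid

δ = 153.66°, invalid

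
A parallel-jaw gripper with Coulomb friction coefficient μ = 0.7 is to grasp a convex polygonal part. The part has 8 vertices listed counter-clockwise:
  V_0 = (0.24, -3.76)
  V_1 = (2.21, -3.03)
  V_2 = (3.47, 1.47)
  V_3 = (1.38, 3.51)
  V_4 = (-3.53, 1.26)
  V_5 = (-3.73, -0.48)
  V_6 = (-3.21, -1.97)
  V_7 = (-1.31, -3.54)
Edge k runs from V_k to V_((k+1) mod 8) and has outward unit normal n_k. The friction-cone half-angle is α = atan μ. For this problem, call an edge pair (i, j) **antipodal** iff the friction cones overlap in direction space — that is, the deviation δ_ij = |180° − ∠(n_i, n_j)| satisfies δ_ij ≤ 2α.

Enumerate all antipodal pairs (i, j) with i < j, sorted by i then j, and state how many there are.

count = 13; pairs: (0,2), (0,3), (0,4), (1,3), (1,4), (1,5), (1,6), (2,4), (2,5), (2,6), (2,7), (3,6), (3,7)

α = atan 0.7 = 34.99°;  2α = 69.98°
n_0 = (+0.3475, -0.9377)
n_1 = (+0.9630, -0.2696)
n_2 = (+0.6985, +0.7156)
n_3 = (-0.4166, +0.9091)
n_4 = (-0.9935, +0.1142)
n_5 = (-0.9442, -0.3295)
n_6 = (-0.6370, -0.7709)
n_7 = (-0.1405, -0.9901)
  (0,1): δ = 125.97°  ·
  (0,2): δ = 64.64°  ✓
  (0,3): δ = 4.29°  ✓
  (0,4): δ = 63.11°  ✓
  (0,5): δ = 88.91°  ·
  (0,6): δ = 120.10°  ·
  (0,7): δ = 151.59°  ·
  (1,2): δ = 118.66°  ·
  (1,3): δ = 49.74°  ✓
  (1,4): δ = 9.09°  ✓
  (1,5): δ = 34.88°  ✓
  (1,6): δ = 66.07°  ✓
  (1,7): δ = 97.56°  ·
  (2,3): δ = 111.07°  ·
  (2,4): δ = 52.25°  ✓
  (2,5): δ = 26.45°  ✓
  (2,6): δ = 4.74°  ✓
  (2,7): δ = 36.23°  ✓
  (3,4): δ = 121.18°  ·
  (3,5): δ = 95.38°  ·
  (3,6): δ = 64.19°  ✓
  (3,7): δ = 32.70°  ✓
  (4,5): δ = 154.20°  ·
  (4,6): δ = 123.01°  ·
  (4,7): δ = 91.52°  ·
  (5,6): δ = 148.81°  ·
  (5,7): δ = 117.32°  ·
  (6,7): δ = 148.51°  ·
antipodal pairs: 13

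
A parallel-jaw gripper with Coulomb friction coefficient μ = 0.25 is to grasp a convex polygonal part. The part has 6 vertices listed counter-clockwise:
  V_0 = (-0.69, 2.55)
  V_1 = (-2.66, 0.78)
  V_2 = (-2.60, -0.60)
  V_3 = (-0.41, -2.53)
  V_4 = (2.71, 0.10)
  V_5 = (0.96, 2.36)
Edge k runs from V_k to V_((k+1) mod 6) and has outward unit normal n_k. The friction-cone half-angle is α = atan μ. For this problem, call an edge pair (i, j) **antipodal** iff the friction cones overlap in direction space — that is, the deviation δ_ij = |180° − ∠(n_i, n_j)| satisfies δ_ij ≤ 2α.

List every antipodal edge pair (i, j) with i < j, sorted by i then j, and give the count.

count = 2; pairs: (0,3), (2,4)

α = atan 0.25 = 14.04°;  2α = 28.07°
n_0 = (-0.6683, +0.7439)
n_1 = (-0.9991, -0.0434)
n_2 = (-0.6612, -0.7502)
n_3 = (+0.6445, -0.7646)
n_4 = (+0.7907, +0.6122)
n_5 = (+0.1144, +0.9934)
  (0,1): δ = 129.45°  ·
  (0,2): δ = 83.33°  ·
  (0,3): δ = 1.81°  ✓
  (0,4): δ = 85.81°  ·
  (0,5): δ = 131.49°  ·
  (1,2): δ = 133.88°  ·
  (1,3): δ = 52.36°  ·
  (1,4): δ = 35.26°  ·
  (1,5): δ = 80.94°  ·
  (2,3): δ = 98.48°  ·
  (2,4): δ = 10.86°  ✓
  (2,5): δ = 34.82°  ·
  (3,4): δ = 92.38°  ·
  (3,5): δ = 46.70°  ·
  (4,5): δ = 134.32°  ·
antipodal pairs: 2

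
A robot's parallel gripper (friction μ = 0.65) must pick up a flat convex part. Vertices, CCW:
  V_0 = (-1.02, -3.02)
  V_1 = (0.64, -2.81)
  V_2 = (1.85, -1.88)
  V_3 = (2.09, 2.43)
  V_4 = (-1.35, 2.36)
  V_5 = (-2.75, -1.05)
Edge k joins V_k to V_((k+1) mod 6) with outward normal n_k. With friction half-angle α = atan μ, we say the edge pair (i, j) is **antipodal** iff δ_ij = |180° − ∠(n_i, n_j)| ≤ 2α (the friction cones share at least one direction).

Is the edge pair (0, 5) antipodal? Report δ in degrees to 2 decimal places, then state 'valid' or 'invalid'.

δ = 124.08°, invalid

α = atan 0.65 = 33.02°;  2α = 66.05°
edge 0: e_0 = (+1.66, +0.21);  n_0 = (+0.1255, -0.9921)
edge 5: e_5 = (+1.73, -1.97);  n_5 = (-0.7514, -0.6599)
∠(n_0, n_5) = 55.92°
δ = |180° − 55.92°| = 124.08°
124.08° > 2α = 66.05°  →  invalid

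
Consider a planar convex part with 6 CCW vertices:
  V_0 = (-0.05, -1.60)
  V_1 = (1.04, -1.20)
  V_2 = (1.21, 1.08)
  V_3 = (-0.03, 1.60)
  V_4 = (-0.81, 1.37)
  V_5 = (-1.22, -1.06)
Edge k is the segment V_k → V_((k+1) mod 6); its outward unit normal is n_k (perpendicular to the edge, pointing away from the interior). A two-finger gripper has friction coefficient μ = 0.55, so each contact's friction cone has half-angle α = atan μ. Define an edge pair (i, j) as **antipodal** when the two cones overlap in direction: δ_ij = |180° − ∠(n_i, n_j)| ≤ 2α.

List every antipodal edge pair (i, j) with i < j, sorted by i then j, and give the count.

count = 5; pairs: (0,2), (0,3), (1,4), (2,5), (3,5)

α = atan 0.55 = 28.81°;  2α = 57.62°
n_0 = (+0.3445, -0.9388)
n_1 = (+0.9972, -0.0744)
n_2 = (+0.3867, +0.9222)
n_3 = (-0.2828, +0.9592)
n_4 = (-0.9861, +0.1664)
n_5 = (-0.4191, -0.9080)
  (0,1): δ = 114.42°  ·
  (0,2): δ = 42.90°  ✓
  (0,3): δ = 3.72°  ✓
  (0,4): δ = 60.27°  ·
  (0,5): δ = 135.07°  ·
  (1,2): δ = 108.49°  ·
  (1,3): δ = 69.31°  ·
  (1,4): δ = 5.31°  ✓
  (1,5): δ = 69.49°  ·
  (2,3): δ = 140.82°  ·
  (2,4): δ = 76.83°  ·
  (2,5): δ = 2.02°  ✓
  (3,4): δ = 116.01°  ·
  (3,5): δ = 41.20°  ✓
  (4,5): δ = 105.20°  ·
antipodal pairs: 5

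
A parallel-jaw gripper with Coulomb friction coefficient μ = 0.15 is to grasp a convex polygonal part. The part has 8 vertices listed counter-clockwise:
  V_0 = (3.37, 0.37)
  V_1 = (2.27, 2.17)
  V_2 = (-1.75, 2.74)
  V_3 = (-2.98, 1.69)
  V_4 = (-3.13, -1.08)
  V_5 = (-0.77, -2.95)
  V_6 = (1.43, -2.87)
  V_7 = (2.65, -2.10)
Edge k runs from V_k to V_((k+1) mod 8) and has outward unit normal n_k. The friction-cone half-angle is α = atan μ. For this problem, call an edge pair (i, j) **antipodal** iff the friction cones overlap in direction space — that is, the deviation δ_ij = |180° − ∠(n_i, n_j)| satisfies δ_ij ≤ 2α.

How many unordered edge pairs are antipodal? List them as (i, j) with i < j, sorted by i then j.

count = 3; pairs: (1,5), (2,6), (3,7)

α = atan 0.15 = 8.53°;  2α = 17.06°
n_0 = (+0.8533, +0.5215)
n_1 = (+0.1404, +0.9901)
n_2 = (-0.6493, +0.7606)
n_3 = (-0.9985, +0.0541)
n_4 = (-0.6210, -0.7838)
n_5 = (+0.0363, -0.9993)
n_6 = (+0.5337, -0.8457)
n_7 = (+0.9600, -0.2799)
  (0,1): δ = 129.50°  ·
  (0,2): δ = 80.94°  ·
  (0,3): δ = 34.53°  ·
  (0,4): δ = 20.18°  ·
  (0,5): δ = 60.65°  ·
  (0,6): δ = 90.83°  ·
  (0,7): δ = 132.32°  ·
  (1,2): δ = 131.44°  ·
  (1,3): δ = 85.03°  ·
  (1,4): δ = 30.32°  ·
  (1,5): δ = 10.15°  ✓
  (1,6): δ = 40.33°  ·
  (1,7): δ = 81.82°  ·
  (2,3): δ = 133.59°  ·
  (2,4): δ = 78.88°  ·
  (2,5): δ = 38.40°  ·
  (2,6): δ = 8.23°  ✓
  (2,7): δ = 33.26°  ·
  (3,4): δ = 125.29°  ·
  (3,5): δ = 84.82°  ·
  (3,6): δ = 54.64°  ·
  (3,7): δ = 13.15°  ✓
  (4,5): δ = 139.53°  ·
  (4,6): δ = 109.35°  ·
  (4,7): δ = 67.86°  ·
  (5,6): δ = 149.82°  ·
  (5,7): δ = 108.33°  ·
  (6,7): δ = 138.51°  ·
antipodal pairs: 3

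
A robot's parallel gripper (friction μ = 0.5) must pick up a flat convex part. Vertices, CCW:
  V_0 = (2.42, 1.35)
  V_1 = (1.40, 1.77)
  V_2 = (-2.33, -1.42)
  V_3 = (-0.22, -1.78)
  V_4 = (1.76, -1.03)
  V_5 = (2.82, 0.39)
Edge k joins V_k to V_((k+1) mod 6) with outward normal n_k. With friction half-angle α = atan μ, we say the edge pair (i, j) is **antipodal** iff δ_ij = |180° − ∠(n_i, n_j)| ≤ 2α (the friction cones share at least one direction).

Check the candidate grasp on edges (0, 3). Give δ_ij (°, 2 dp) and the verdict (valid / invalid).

δ = 43.13°, valid

α = atan 0.5 = 26.57°;  2α = 53.13°
edge 0: e_0 = (-1.02, +0.42);  n_0 = (+0.3807, +0.9247)
edge 3: e_3 = (+1.98, +0.75);  n_3 = (+0.3542, -0.9352)
∠(n_0, n_3) = 136.87°
δ = |180° − 136.87°| = 43.13°
43.13° ≤ 2α = 53.13°  →  valid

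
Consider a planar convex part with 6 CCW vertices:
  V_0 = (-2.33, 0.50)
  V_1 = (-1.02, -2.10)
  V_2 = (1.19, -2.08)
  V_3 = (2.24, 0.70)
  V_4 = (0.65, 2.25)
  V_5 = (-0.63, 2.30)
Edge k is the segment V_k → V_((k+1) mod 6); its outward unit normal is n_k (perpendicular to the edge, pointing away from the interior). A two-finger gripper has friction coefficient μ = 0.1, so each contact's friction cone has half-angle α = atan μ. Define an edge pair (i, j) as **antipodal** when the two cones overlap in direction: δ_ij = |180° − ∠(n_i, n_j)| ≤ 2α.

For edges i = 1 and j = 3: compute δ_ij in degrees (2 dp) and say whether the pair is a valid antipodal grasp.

α = atan 0.1 = 5.71°;  2α = 11.42°
edge 1: e_1 = (+2.21, +0.02);  n_1 = (+0.0090, -1.0000)
edge 3: e_3 = (-1.59, +1.55);  n_3 = (+0.6980, +0.7161)
∠(n_1, n_3) = 135.21°
δ = |180° − 135.21°| = 44.79°
44.79° > 2α = 11.42°  →  invalid

δ = 44.79°, invalid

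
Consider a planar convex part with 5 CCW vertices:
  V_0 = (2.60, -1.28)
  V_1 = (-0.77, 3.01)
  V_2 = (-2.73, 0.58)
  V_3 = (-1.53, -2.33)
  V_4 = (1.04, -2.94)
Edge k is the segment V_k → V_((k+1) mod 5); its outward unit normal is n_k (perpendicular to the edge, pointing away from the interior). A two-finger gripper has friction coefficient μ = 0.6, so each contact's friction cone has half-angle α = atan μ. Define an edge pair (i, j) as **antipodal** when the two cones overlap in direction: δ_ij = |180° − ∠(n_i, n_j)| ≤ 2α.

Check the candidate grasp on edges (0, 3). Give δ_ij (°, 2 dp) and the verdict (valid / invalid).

δ = 38.50°, valid

α = atan 0.6 = 30.96°;  2α = 61.93°
edge 0: e_0 = (-3.37, +4.29);  n_0 = (+0.7864, +0.6177)
edge 3: e_3 = (+2.57, -0.61);  n_3 = (-0.2309, -0.9730)
∠(n_0, n_3) = 141.50°
δ = |180° − 141.50°| = 38.50°
38.50° ≤ 2α = 61.93°  →  valid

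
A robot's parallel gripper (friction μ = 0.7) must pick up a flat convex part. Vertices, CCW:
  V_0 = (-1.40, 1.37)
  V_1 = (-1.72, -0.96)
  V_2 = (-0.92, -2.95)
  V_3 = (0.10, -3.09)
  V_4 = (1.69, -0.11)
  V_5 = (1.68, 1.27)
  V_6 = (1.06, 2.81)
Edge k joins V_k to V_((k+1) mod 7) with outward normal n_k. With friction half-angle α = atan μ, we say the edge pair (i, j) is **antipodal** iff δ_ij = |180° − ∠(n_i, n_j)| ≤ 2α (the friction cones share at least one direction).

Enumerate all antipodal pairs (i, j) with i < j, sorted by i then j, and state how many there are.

α = atan 0.7 = 34.99°;  2α = 69.98°
n_0 = (-0.9907, +0.1361)
n_1 = (-0.9278, -0.3730)
n_2 = (-0.1360, -0.9907)
n_3 = (+0.8823, -0.4707)
n_4 = (+1.0000, +0.0072)
n_5 = (+0.9276, +0.3735)
n_6 = (-0.5052, +0.8630)
  (0,1): δ = 150.28°  ·
  (0,2): δ = 90.00°  ·
  (0,3): δ = 20.26°  ✓
  (0,4): δ = 8.24°  ✓
  (0,5): δ = 29.75°  ✓
  (0,6): δ = 128.16°  ·
  (1,2): δ = 119.72°  ·
  (1,3): δ = 49.98°  ✓
  (1,4): δ = 21.49°  ✓
  (1,5): δ = 0.03°  ✓
  (1,6): δ = 98.44°  ·
  (2,3): δ = 110.27°  ·
  (2,4): δ = 81.77°  ·
  (2,5): δ = 60.26°  ✓
  (2,6): δ = 38.16°  ✓
  (3,4): δ = 151.50°  ·
  (3,5): δ = 129.99°  ·
  (3,6): δ = 31.57°  ✓
  (4,5): δ = 158.49°  ·
  (4,6): δ = 60.07°  ✓
  (5,6): δ = 81.59°  ·
antipodal pairs: 10

count = 10; pairs: (0,3), (0,4), (0,5), (1,3), (1,4), (1,5), (2,5), (2,6), (3,6), (4,6)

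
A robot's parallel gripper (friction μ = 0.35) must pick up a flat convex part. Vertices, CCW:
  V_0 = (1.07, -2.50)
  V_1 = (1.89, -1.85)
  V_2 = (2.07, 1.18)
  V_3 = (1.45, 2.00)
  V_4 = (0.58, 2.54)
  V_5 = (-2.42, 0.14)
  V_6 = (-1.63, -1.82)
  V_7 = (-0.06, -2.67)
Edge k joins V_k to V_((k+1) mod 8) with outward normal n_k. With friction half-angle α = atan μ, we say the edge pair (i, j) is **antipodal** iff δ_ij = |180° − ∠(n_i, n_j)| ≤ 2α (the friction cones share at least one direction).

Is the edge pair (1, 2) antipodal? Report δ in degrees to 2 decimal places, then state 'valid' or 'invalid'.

δ = 139.51°, invalid

α = atan 0.35 = 19.29°;  2α = 38.58°
edge 1: e_1 = (+0.18, +3.03);  n_1 = (+0.9982, -0.0593)
edge 2: e_2 = (-0.62, +0.82);  n_2 = (+0.7977, +0.6031)
∠(n_1, n_2) = 40.49°
δ = |180° − 40.49°| = 139.51°
139.51° > 2α = 38.58°  →  invalid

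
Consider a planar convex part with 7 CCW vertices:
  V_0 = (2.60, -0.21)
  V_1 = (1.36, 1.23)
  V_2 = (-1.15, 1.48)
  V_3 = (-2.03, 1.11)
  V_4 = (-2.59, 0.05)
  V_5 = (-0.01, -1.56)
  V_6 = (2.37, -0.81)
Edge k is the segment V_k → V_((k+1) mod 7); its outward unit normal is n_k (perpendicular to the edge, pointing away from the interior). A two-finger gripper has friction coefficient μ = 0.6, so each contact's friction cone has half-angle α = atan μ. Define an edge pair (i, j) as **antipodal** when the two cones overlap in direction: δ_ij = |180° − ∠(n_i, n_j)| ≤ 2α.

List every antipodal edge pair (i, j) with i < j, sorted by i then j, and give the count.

α = atan 0.6 = 30.96°;  2α = 61.93°
n_0 = (+0.7578, +0.6525)
n_1 = (+0.0991, +0.9951)
n_2 = (-0.3876, +0.9218)
n_3 = (-0.8842, +0.4671)
n_4 = (-0.5294, -0.8484)
n_5 = (+0.3006, -0.9538)
n_6 = (+0.9337, -0.3579)
  (0,1): δ = 136.42°  ·
  (0,2): δ = 107.93°  ·
  (0,3): δ = 68.58°  ·
  (0,4): δ = 17.30°  ✓
  (0,5): δ = 66.76°  ·
  (0,6): δ = 118.29°  ·
  (1,2): δ = 151.51°  ·
  (1,3): δ = 112.16°  ·
  (1,4): δ = 26.28°  ✓
  (1,5): δ = 23.18°  ✓
  (1,6): δ = 74.71°  ·
  (2,3): δ = 140.65°  ·
  (2,4): δ = 54.77°  ✓
  (2,5): δ = 5.31°  ✓
  (2,6): δ = 46.22°  ✓
  (3,4): δ = 94.12°  ·
  (3,5): δ = 44.66°  ✓
  (3,6): δ = 6.87°  ✓
  (4,5): δ = 130.54°  ·
  (4,6): δ = 79.01°  ·
  (5,6): δ = 128.46°  ·
antipodal pairs: 8

count = 8; pairs: (0,4), (1,4), (1,5), (2,4), (2,5), (2,6), (3,5), (3,6)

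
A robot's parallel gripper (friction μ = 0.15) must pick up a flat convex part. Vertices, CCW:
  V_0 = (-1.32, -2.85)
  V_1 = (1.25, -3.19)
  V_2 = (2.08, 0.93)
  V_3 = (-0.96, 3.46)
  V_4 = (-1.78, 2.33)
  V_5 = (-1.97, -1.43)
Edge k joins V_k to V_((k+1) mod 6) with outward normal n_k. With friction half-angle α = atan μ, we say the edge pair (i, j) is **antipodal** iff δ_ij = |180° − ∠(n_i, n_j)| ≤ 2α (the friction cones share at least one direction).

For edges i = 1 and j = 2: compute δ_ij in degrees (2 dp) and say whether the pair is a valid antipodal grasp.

δ = 118.38°, invalid

α = atan 0.15 = 8.53°;  2α = 17.06°
edge 1: e_1 = (+0.83, +4.12);  n_1 = (+0.9803, -0.1975)
edge 2: e_2 = (-3.04, +2.53);  n_2 = (+0.6397, +0.7686)
∠(n_1, n_2) = 61.62°
δ = |180° − 61.62°| = 118.38°
118.38° > 2α = 17.06°  →  invalid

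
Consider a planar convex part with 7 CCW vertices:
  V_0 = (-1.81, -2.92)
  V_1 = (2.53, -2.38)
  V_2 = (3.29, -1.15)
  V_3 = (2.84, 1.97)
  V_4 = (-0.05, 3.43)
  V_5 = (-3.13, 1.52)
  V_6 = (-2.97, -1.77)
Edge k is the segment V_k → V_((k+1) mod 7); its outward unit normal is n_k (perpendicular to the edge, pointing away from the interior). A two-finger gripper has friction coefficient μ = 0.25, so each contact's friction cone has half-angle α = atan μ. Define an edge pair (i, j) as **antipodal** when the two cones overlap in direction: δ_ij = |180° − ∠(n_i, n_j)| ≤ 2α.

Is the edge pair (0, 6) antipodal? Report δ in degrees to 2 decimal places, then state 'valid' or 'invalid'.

δ = 128.16°, invalid

α = atan 0.25 = 14.04°;  2α = 28.07°
edge 0: e_0 = (+4.34, +0.54);  n_0 = (+0.1235, -0.9923)
edge 6: e_6 = (+1.16, -1.15);  n_6 = (-0.7040, -0.7102)
∠(n_0, n_6) = 51.84°
δ = |180° − 51.84°| = 128.16°
128.16° > 2α = 28.07°  →  invalid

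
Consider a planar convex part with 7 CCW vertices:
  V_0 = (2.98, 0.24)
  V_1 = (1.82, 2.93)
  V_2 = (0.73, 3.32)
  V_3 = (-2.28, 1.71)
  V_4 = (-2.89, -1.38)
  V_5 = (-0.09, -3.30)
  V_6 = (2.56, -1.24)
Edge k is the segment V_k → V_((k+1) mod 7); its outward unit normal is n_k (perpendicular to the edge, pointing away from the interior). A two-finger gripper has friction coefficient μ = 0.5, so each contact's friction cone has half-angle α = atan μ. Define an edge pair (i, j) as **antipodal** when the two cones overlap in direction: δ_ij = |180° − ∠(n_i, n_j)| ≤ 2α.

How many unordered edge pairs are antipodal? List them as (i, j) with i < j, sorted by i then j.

α = atan 0.5 = 26.57°;  2α = 53.13°
n_0 = (+0.9183, +0.3960)
n_1 = (+0.3369, +0.9415)
n_2 = (-0.4717, +0.8818)
n_3 = (-0.9811, +0.1937)
n_4 = (-0.5655, -0.8247)
n_5 = (+0.6137, -0.7895)
n_6 = (+0.9620, -0.2730)
  (0,1): δ = 133.01°  ·
  (0,2): δ = 85.19°  ·
  (0,3): δ = 34.49°  ✓
  (0,4): δ = 32.23°  ✓
  (0,5): δ = 104.53°  ·
  (0,6): δ = 140.83°  ·
  (1,2): δ = 132.17°  ·
  (1,3): δ = 81.48°  ·
  (1,4): δ = 14.75°  ✓
  (1,5): δ = 57.55°  ·
  (1,6): δ = 93.84°  ·
  (2,3): δ = 129.31°  ·
  (2,4): δ = 62.58°  ·
  (2,5): δ = 9.72°  ✓
  (2,6): δ = 46.02°  ✓
  (3,4): δ = 113.27°  ·
  (3,5): δ = 40.97°  ✓
  (3,6): δ = 4.68°  ✓
  (4,5): δ = 107.70°  ·
  (4,6): δ = 71.40°  ·
  (5,6): δ = 143.70°  ·
antipodal pairs: 7

count = 7; pairs: (0,3), (0,4), (1,4), (2,5), (2,6), (3,5), (3,6)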